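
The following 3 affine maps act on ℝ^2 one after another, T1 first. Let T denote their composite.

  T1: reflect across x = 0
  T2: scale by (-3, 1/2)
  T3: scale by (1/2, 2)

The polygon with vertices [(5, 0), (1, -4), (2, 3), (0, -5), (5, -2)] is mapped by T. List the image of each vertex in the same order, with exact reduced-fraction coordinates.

T1 reflect across x = 0: (5, 0) → (-5, 0); (1, -4) → (-1, -4); (2, 3) → (-2, 3); (0, -5) → (0, -5); (5, -2) → (-5, -2)
T2 scale by (-3, 1/2): (-5, 0) → (15, 0); (-1, -4) → (3, -2); (-2, 3) → (6, 3/2); (0, -5) → (0, -5/2); (-5, -2) → (15, -1)
T3 scale by (1/2, 2): (15, 0) → (15/2, 0); (3, -2) → (3/2, -4); (6, 3/2) → (3, 3); (0, -5/2) → (0, -5); (15, -1) → (15/2, -2)

image vertices: (15/2, 0), (3/2, -4), (3, 3), (0, -5), (15/2, -2)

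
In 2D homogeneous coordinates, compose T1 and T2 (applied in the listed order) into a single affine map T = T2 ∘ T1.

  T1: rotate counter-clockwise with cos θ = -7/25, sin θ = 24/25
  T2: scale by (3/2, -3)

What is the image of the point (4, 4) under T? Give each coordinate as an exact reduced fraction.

T(p) = (-186/25, -204/25)

T1 rotate counter-clockwise with cos θ = -7/25, sin θ = 24/25: (4, 4) → (-124/25, 68/25)
T2 scale by (3/2, -3): (-124/25, 68/25) → (-186/25, -204/25)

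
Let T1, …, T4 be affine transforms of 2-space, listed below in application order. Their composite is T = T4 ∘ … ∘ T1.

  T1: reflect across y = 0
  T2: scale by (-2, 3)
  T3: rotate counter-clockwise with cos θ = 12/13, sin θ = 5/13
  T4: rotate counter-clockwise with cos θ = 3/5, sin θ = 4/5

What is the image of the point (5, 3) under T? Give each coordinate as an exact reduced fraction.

T(p) = (407/65, -774/65)

T1 reflect across y = 0: (5, 3) → (5, -3)
T2 scale by (-2, 3): (5, -3) → (-10, -9)
T3 rotate counter-clockwise with cos θ = 12/13, sin θ = 5/13: (-10, -9) → (-75/13, -158/13)
T4 rotate counter-clockwise with cos θ = 3/5, sin θ = 4/5: (-75/13, -158/13) → (407/65, -774/65)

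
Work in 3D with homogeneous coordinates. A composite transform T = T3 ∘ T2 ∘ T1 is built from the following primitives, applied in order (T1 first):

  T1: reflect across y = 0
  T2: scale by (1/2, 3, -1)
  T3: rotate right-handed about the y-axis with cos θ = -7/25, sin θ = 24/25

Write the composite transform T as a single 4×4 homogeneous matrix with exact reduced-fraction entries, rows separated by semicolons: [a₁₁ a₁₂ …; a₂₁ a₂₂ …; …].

T1 = [1 0 0 0; 0 -1 0 0; 0 0 1 0; 0 0 0 1]
T2·T1 = [1/2 0 0 0; 0 -3 0 0; 0 0 -1 0; 0 0 0 1]
T3·…·T1 = [-7/50 0 -24/25 0; 0 -3 0 0; -12/25 0 7/25 0; 0 0 0 1]

T = [-7/50 0 -24/25 0; 0 -3 0 0; -12/25 0 7/25 0; 0 0 0 1]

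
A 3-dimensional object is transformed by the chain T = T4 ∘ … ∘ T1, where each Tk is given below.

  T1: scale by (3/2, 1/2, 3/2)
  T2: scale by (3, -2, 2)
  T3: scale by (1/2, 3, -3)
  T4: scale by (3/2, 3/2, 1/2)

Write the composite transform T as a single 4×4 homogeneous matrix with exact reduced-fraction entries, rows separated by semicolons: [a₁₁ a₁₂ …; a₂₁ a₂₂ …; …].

T = [27/8 0 0 0; 0 -9/2 0 0; 0 0 -9/2 0; 0 0 0 1]

T1 = [3/2 0 0 0; 0 1/2 0 0; 0 0 3/2 0; 0 0 0 1]
T2·T1 = [9/2 0 0 0; 0 -1 0 0; 0 0 3 0; 0 0 0 1]
T3·…·T1 = [9/4 0 0 0; 0 -3 0 0; 0 0 -9 0; 0 0 0 1]
T4·…·T1 = [27/8 0 0 0; 0 -9/2 0 0; 0 0 -9/2 0; 0 0 0 1]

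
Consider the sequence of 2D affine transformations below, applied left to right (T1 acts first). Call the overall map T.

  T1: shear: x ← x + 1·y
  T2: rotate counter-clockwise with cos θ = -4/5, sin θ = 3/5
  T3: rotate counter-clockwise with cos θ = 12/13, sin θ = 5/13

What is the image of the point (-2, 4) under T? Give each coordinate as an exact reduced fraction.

T1 shear: x ← x + 1·y: (-2, 4) → (2, 4)
T2 rotate counter-clockwise with cos θ = -4/5, sin θ = 3/5: (2, 4) → (-4, -2)
T3 rotate counter-clockwise with cos θ = 12/13, sin θ = 5/13: (-4, -2) → (-38/13, -44/13)

T(p) = (-38/13, -44/13)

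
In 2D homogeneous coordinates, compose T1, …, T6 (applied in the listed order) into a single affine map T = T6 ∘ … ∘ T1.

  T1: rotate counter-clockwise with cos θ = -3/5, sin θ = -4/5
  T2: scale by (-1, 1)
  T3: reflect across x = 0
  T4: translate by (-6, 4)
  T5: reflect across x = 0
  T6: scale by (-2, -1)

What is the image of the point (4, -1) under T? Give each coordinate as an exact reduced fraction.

T(p) = (-92/5, -7/5)

T1 rotate counter-clockwise with cos θ = -3/5, sin θ = -4/5: (4, -1) → (-16/5, -13/5)
T2 scale by (-1, 1): (-16/5, -13/5) → (16/5, -13/5)
T3 reflect across x = 0: (16/5, -13/5) → (-16/5, -13/5)
T4 translate by (-6, 4): (-16/5, -13/5) → (-46/5, 7/5)
T5 reflect across x = 0: (-46/5, 7/5) → (46/5, 7/5)
T6 scale by (-2, -1): (46/5, 7/5) → (-92/5, -7/5)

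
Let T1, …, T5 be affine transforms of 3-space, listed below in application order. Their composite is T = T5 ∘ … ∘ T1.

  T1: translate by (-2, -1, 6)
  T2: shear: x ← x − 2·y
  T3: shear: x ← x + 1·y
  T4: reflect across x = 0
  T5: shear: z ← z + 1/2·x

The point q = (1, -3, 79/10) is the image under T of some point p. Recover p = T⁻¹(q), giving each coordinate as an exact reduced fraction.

T1 = [1 0 0 -2; 0 1 0 -1; 0 0 1 6; 0 0 0 1]
T2·T1 = [1 -2 0 0; 0 1 0 -1; 0 0 1 6; 0 0 0 1]
T3·…·T1 = [1 -1 0 -1; 0 1 0 -1; 0 0 1 6; 0 0 0 1]
T4·…·T1 = [-1 1 0 1; 0 1 0 -1; 0 0 1 6; 0 0 0 1]
T5·…·T1 = [-1 1 0 1; 0 1 0 -1; -1/2 1/2 1 13/2; 0 0 0 1]
det M = -1; M⁻¹ = [-1 1 0 2; 0 1 0 1; -1/2 0 1 -6; 0 0 0 1]
M⁻¹ · (1, -3, 79/10)ᵀ = (-2, -2, 7/5)ᵀ

p = (-2, -2, 7/5)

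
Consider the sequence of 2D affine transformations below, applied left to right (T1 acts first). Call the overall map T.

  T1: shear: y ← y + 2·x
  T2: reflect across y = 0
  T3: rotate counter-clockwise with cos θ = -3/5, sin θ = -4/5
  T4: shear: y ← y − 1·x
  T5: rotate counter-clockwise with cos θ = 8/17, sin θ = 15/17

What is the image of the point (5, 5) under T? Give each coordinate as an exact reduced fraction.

T(p) = (-420/17, -65/17)

T1 shear: y ← y + 2·x: (5, 5) → (5, 15)
T2 reflect across y = 0: (5, 15) → (5, -15)
T3 rotate counter-clockwise with cos θ = -3/5, sin θ = -4/5: (5, -15) → (-15, 5)
T4 shear: y ← y − 1·x: (-15, 5) → (-15, 20)
T5 rotate counter-clockwise with cos θ = 8/17, sin θ = 15/17: (-15, 20) → (-420/17, -65/17)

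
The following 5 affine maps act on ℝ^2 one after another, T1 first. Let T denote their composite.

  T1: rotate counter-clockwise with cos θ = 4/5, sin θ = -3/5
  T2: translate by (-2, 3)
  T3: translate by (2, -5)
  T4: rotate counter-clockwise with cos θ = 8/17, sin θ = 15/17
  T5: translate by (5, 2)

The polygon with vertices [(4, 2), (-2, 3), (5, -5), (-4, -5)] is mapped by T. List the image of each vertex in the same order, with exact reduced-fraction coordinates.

image vertices: (811/85, 388/85), (313/85, 249/85), (228/17, -23/17), (447/85, -439/85)

T1 rotate counter-clockwise with cos θ = 4/5, sin θ = -3/5: (4, 2) → (22/5, -4/5); (-2, 3) → (1/5, 18/5); (5, -5) → (1, -7); (-4, -5) → (-31/5, -8/5)
T2 translate by (-2, 3): (22/5, -4/5) → (12/5, 11/5); (1/5, 18/5) → (-9/5, 33/5); (1, -7) → (-1, -4); (-31/5, -8/5) → (-41/5, 7/5)
T3 translate by (2, -5): (12/5, 11/5) → (22/5, -14/5); (-9/5, 33/5) → (1/5, 8/5); (-1, -4) → (1, -9); (-41/5, 7/5) → (-31/5, -18/5)
T4 rotate counter-clockwise with cos θ = 8/17, sin θ = 15/17: (22/5, -14/5) → (386/85, 218/85); (1/5, 8/5) → (-112/85, 79/85); (1, -9) → (143/17, -57/17); (-31/5, -18/5) → (22/85, -609/85)
T5 translate by (5, 2): (386/85, 218/85) → (811/85, 388/85); (-112/85, 79/85) → (313/85, 249/85); (143/17, -57/17) → (228/17, -23/17); (22/85, -609/85) → (447/85, -439/85)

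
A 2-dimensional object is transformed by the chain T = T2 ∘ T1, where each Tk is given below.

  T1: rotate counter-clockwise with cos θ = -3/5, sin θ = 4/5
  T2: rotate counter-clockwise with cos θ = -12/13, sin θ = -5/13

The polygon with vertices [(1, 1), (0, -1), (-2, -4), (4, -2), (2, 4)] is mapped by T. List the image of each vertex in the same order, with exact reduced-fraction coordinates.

image vertices: (89/65, 23/65), (-33/65, -56/65), (-244/65, -158/65), (158/65, -244/65), (244/65, 158/65)

T1 rotate counter-clockwise with cos θ = -3/5, sin θ = 4/5: (1, 1) → (-7/5, 1/5); (0, -1) → (4/5, 3/5); (-2, -4) → (22/5, 4/5); (4, -2) → (-4/5, 22/5); (2, 4) → (-22/5, -4/5)
T2 rotate counter-clockwise with cos θ = -12/13, sin θ = -5/13: (-7/5, 1/5) → (89/65, 23/65); (4/5, 3/5) → (-33/65, -56/65); (22/5, 4/5) → (-244/65, -158/65); (-4/5, 22/5) → (158/65, -244/65); (-22/5, -4/5) → (244/65, 158/65)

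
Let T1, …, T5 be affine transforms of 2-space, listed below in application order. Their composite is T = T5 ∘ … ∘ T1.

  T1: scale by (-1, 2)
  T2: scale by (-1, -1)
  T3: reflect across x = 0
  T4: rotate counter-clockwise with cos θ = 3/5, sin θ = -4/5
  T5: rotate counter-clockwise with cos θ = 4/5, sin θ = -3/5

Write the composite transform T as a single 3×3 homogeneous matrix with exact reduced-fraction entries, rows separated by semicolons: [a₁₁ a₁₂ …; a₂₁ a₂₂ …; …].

T1 = [-1 0 0; 0 2 0; 0 0 1]
T2·T1 = [1 0 0; 0 -2 0; 0 0 1]
T3·…·T1 = [-1 0 0; 0 -2 0; 0 0 1]
T4·…·T1 = [-3/5 -8/5 0; 4/5 -6/5 0; 0 0 1]
T5·…·T1 = [0 -2 0; 1 0 0; 0 0 1]

T = [0 -2 0; 1 0 0; 0 0 1]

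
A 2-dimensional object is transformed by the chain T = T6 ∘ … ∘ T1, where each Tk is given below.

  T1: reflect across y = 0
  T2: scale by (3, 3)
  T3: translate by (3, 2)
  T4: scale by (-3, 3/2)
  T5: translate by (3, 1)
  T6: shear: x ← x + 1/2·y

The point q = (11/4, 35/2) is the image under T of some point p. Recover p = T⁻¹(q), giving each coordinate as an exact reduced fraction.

p = (0, -3)

T1 = [1 0 0; 0 -1 0; 0 0 1]
T2·T1 = [3 0 0; 0 -3 0; 0 0 1]
T3·…·T1 = [3 0 3; 0 -3 2; 0 0 1]
T4·…·T1 = [-9 0 -9; 0 -9/2 3; 0 0 1]
T5·…·T1 = [-9 0 -6; 0 -9/2 4; 0 0 1]
T6·…·T1 = [-9 -9/4 -4; 0 -9/2 4; 0 0 1]
det M = 81/2; M⁻¹ = [-1/9 1/18 -2/3; 0 -2/9 8/9; 0 0 1]
M⁻¹ · (11/4, 35/2)ᵀ = (0, -3)ᵀ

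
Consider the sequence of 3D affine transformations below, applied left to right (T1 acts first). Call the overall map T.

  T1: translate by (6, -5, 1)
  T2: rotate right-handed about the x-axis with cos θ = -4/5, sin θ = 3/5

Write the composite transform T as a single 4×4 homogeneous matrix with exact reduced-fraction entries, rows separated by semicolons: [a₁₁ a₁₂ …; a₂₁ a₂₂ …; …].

T = [1 0 0 6; 0 -4/5 -3/5 17/5; 0 3/5 -4/5 -19/5; 0 0 0 1]

T1 = [1 0 0 6; 0 1 0 -5; 0 0 1 1; 0 0 0 1]
T2·T1 = [1 0 0 6; 0 -4/5 -3/5 17/5; 0 3/5 -4/5 -19/5; 0 0 0 1]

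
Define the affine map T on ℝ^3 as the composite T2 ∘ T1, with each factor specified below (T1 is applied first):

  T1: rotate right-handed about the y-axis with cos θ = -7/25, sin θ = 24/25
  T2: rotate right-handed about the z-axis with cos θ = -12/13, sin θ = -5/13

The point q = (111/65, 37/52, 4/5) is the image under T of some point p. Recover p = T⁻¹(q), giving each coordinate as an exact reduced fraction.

p = (-1/4, 0, -2)

T1 = [-7/25 0 24/25 0; 0 1 0 0; -24/25 0 -7/25 0; 0 0 0 1]
T2·T1 = [84/325 5/13 -288/325 0; 7/65 -12/13 -24/65 0; -24/25 0 -7/25 0; 0 0 0 1]
det M = 1; M⁻¹ = [84/325 7/65 -24/25 0; 5/13 -12/13 0 0; -288/325 -24/65 -7/25 0; 0 0 0 1]
M⁻¹ · (111/65, 37/52, 4/5)ᵀ = (-1/4, 0, -2)ᵀ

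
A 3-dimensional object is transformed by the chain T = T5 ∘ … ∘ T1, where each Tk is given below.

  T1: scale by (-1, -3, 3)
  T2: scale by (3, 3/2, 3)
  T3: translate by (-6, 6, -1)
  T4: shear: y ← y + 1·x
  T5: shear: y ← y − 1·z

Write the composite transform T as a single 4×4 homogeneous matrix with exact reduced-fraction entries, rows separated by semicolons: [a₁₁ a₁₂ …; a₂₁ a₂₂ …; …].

T1 = [-1 0 0 0; 0 -3 0 0; 0 0 3 0; 0 0 0 1]
T2·T1 = [-3 0 0 0; 0 -9/2 0 0; 0 0 9 0; 0 0 0 1]
T3·…·T1 = [-3 0 0 -6; 0 -9/2 0 6; 0 0 9 -1; 0 0 0 1]
T4·…·T1 = [-3 0 0 -6; -3 -9/2 0 0; 0 0 9 -1; 0 0 0 1]
T5·…·T1 = [-3 0 0 -6; -3 -9/2 -9 1; 0 0 9 -1; 0 0 0 1]

T = [-3 0 0 -6; -3 -9/2 -9 1; 0 0 9 -1; 0 0 0 1]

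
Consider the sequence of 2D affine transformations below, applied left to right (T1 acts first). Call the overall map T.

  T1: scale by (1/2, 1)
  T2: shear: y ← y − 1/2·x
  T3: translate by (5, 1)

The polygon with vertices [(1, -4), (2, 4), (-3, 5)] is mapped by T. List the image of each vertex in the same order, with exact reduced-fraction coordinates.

T1 scale by (1/2, 1): (1, -4) → (1/2, -4); (2, 4) → (1, 4); (-3, 5) → (-3/2, 5)
T2 shear: y ← y − 1/2·x: (1/2, -4) → (1/2, -17/4); (1, 4) → (1, 7/2); (-3/2, 5) → (-3/2, 23/4)
T3 translate by (5, 1): (1/2, -17/4) → (11/2, -13/4); (1, 7/2) → (6, 9/2); (-3/2, 23/4) → (7/2, 27/4)

image vertices: (11/2, -13/4), (6, 9/2), (7/2, 27/4)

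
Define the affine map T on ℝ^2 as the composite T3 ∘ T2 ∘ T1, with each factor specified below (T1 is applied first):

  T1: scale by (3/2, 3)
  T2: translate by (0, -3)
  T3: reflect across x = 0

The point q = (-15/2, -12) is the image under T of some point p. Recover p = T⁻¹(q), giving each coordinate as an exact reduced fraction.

p = (5, -3)

T1 = [3/2 0 0; 0 3 0; 0 0 1]
T2·T1 = [3/2 0 0; 0 3 -3; 0 0 1]
T3·…·T1 = [-3/2 0 0; 0 3 -3; 0 0 1]
det M = -9/2; M⁻¹ = [-2/3 0 0; 0 1/3 1; 0 0 1]
M⁻¹ · (-15/2, -12)ᵀ = (5, -3)ᵀ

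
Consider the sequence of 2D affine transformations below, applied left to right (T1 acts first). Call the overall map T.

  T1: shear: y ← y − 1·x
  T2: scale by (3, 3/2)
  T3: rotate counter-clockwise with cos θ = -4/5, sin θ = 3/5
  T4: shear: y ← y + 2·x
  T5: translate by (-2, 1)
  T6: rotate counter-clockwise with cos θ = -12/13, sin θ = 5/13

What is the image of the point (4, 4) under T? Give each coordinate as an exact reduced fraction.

T1 shear: y ← y − 1·x: (4, 4) → (4, 0)
T2 scale by (3, 3/2): (4, 0) → (12, 0)
T3 rotate counter-clockwise with cos θ = -4/5, sin θ = 3/5: (12, 0) → (-48/5, 36/5)
T4 shear: y ← y + 2·x: (-48/5, 36/5) → (-48/5, -12)
T5 translate by (-2, 1): (-48/5, -12) → (-58/5, -11)
T6 rotate counter-clockwise with cos θ = -12/13, sin θ = 5/13: (-58/5, -11) → (971/65, 74/13)

T(p) = (971/65, 74/13)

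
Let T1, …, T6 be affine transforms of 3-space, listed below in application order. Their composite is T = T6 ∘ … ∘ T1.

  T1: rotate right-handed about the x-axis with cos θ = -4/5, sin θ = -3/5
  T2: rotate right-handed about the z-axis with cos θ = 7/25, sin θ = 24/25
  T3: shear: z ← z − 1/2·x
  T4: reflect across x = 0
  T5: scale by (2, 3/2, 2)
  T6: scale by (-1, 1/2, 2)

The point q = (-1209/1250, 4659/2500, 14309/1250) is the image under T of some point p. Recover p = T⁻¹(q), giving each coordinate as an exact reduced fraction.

T1 = [1 0 0 0; 0 -4/5 3/5 0; 0 -3/5 -4/5 0; 0 0 0 1]
T2·T1 = [7/25 96/125 -72/125 0; 24/25 -28/125 21/125 0; 0 -3/5 -4/5 0; 0 0 0 1]
T3·…·T1 = [7/25 96/125 -72/125 0; 24/25 -28/125 21/125 0; -7/50 -123/125 -64/125 0; 0 0 0 1]
T4·…·T1 = [-7/25 -96/125 72/125 0; 24/25 -28/125 21/125 0; -7/50 -123/125 -64/125 0; 0 0 0 1]
T5·…·T1 = [-14/25 -192/125 144/125 0; 36/25 -42/125 63/250 0; -7/25 -246/125 -128/125 0; 0 0 0 1]
T6·…·T1 = [14/25 192/125 -144/125 0; 18/25 -21/125 63/500 0; -14/25 -492/125 -256/125 0; 0 0 0 1]
det M = 6; M⁻¹ = [7/50 32/25 0 0; 117/500 -112/375 -3/20 0; -61/125 28/125 -1/5 0; 0 0 0 1]
M⁻¹ · (-1209/1250, 4659/2500, 14309/1250)ᵀ = (9/4, -5/2, -7/5)ᵀ

p = (9/4, -5/2, -7/5)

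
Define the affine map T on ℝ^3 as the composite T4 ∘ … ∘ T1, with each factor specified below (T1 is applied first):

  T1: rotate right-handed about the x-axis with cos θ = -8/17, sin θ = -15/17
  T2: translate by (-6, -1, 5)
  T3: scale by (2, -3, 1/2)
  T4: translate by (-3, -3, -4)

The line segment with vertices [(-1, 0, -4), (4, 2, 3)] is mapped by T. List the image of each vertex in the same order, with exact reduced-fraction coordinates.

image vertices: (-17, 180/17, -19/34), (-7, -87/17, -105/34)

T1 rotate right-handed about the x-axis with cos θ = -8/17, sin θ = -15/17: (-1, 0, -4) → (-1, -60/17, 32/17); (4, 2, 3) → (4, 29/17, -54/17)
T2 translate by (-6, -1, 5): (-1, -60/17, 32/17) → (-7, -77/17, 117/17); (4, 29/17, -54/17) → (-2, 12/17, 31/17)
T3 scale by (2, -3, 1/2): (-7, -77/17, 117/17) → (-14, 231/17, 117/34); (-2, 12/17, 31/17) → (-4, -36/17, 31/34)
T4 translate by (-3, -3, -4): (-14, 231/17, 117/34) → (-17, 180/17, -19/34); (-4, -36/17, 31/34) → (-7, -87/17, -105/34)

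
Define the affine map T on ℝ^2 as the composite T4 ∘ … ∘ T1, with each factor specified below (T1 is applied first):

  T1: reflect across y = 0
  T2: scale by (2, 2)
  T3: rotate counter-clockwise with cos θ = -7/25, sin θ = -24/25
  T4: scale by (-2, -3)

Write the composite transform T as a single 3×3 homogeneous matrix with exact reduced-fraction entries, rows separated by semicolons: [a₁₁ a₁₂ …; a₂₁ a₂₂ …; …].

T1 = [1 0 0; 0 -1 0; 0 0 1]
T2·T1 = [2 0 0; 0 -2 0; 0 0 1]
T3·…·T1 = [-14/25 -48/25 0; -48/25 14/25 0; 0 0 1]
T4·…·T1 = [28/25 96/25 0; 144/25 -42/25 0; 0 0 1]

T = [28/25 96/25 0; 144/25 -42/25 0; 0 0 1]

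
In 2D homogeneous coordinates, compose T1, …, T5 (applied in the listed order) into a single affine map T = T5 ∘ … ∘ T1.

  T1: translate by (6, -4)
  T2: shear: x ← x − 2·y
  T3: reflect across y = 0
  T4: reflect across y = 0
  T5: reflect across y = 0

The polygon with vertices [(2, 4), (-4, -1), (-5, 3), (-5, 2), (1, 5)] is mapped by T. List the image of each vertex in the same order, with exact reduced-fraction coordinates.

T1 translate by (6, -4): (2, 4) → (8, 0); (-4, -1) → (2, -5); (-5, 3) → (1, -1); (-5, 2) → (1, -2); (1, 5) → (7, 1)
T2 shear: x ← x − 2·y: (8, 0) → (8, 0); (2, -5) → (12, -5); (1, -1) → (3, -1); (1, -2) → (5, -2); (7, 1) → (5, 1)
T3 reflect across y = 0: (8, 0) → (8, 0); (12, -5) → (12, 5); (3, -1) → (3, 1); (5, -2) → (5, 2); (5, 1) → (5, -1)
T4 reflect across y = 0: (8, 0) → (8, 0); (12, 5) → (12, -5); (3, 1) → (3, -1); (5, 2) → (5, -2); (5, -1) → (5, 1)
T5 reflect across y = 0: (8, 0) → (8, 0); (12, -5) → (12, 5); (3, -1) → (3, 1); (5, -2) → (5, 2); (5, 1) → (5, -1)

image vertices: (8, 0), (12, 5), (3, 1), (5, 2), (5, -1)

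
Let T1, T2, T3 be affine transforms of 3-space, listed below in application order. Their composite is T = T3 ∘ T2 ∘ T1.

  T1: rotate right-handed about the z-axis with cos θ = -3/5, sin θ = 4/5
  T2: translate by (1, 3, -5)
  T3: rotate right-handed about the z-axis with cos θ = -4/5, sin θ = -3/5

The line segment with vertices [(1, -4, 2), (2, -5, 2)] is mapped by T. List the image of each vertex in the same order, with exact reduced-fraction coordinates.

image vertices: (21/25, -178/25, -3), (38/25, -209/25, -3)

T1 rotate right-handed about the z-axis with cos θ = -3/5, sin θ = 4/5: (1, -4, 2) → (13/5, 16/5, 2); (2, -5, 2) → (14/5, 23/5, 2)
T2 translate by (1, 3, -5): (13/5, 16/5, 2) → (18/5, 31/5, -3); (14/5, 23/5, 2) → (19/5, 38/5, -3)
T3 rotate right-handed about the z-axis with cos θ = -4/5, sin θ = -3/5: (18/5, 31/5, -3) → (21/25, -178/25, -3); (19/5, 38/5, -3) → (38/25, -209/25, -3)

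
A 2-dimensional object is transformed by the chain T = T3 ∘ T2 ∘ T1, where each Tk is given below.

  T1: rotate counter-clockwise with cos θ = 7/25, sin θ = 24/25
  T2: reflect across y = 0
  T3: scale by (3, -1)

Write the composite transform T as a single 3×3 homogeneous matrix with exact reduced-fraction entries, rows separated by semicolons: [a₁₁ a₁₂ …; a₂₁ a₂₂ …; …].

T1 = [7/25 -24/25 0; 24/25 7/25 0; 0 0 1]
T2·T1 = [7/25 -24/25 0; -24/25 -7/25 0; 0 0 1]
T3·…·T1 = [21/25 -72/25 0; 24/25 7/25 0; 0 0 1]

T = [21/25 -72/25 0; 24/25 7/25 0; 0 0 1]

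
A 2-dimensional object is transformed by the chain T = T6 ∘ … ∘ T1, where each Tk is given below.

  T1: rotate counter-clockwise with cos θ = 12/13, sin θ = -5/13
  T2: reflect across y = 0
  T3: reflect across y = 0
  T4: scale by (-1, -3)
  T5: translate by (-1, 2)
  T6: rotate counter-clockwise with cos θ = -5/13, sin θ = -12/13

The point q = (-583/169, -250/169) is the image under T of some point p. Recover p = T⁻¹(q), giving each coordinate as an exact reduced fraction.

T1 = [12/13 5/13 0; -5/13 12/13 0; 0 0 1]
T2·T1 = [12/13 5/13 0; 5/13 -12/13 0; 0 0 1]
T3·…·T1 = [12/13 5/13 0; -5/13 12/13 0; 0 0 1]
T4·…·T1 = [-12/13 -5/13 0; 15/13 -36/13 0; 0 0 1]
T5·…·T1 = [-12/13 -5/13 -1; 15/13 -36/13 2; 0 0 1]
T6·…·T1 = [240/169 -407/169 29/13; 69/169 240/169 2/13; 0 0 1]
det M = 3; M⁻¹ = [80/169 407/507 -46/39; -23/169 80/169 3/13; 0 0 1]
M⁻¹ · (-583/169, -250/169)ᵀ = (-4, 0)ᵀ

p = (-4, 0)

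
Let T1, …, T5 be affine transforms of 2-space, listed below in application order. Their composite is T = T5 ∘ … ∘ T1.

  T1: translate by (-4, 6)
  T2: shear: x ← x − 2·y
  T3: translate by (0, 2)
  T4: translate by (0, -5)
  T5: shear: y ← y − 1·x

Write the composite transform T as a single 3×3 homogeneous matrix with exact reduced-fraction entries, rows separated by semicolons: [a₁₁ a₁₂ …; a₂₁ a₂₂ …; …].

T1 = [1 0 -4; 0 1 6; 0 0 1]
T2·T1 = [1 -2 -16; 0 1 6; 0 0 1]
T3·…·T1 = [1 -2 -16; 0 1 8; 0 0 1]
T4·…·T1 = [1 -2 -16; 0 1 3; 0 0 1]
T5·…·T1 = [1 -2 -16; -1 3 19; 0 0 1]

T = [1 -2 -16; -1 3 19; 0 0 1]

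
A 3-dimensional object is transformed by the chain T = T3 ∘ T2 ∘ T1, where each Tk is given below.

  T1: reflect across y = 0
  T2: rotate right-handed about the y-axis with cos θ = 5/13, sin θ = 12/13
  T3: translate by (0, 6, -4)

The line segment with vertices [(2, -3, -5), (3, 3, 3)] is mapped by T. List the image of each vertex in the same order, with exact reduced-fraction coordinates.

image vertices: (-50/13, 9, -101/13), (51/13, 3, -73/13)

T1 reflect across y = 0: (2, -3, -5) → (2, 3, -5); (3, 3, 3) → (3, -3, 3)
T2 rotate right-handed about the y-axis with cos θ = 5/13, sin θ = 12/13: (2, 3, -5) → (-50/13, 3, -49/13); (3, -3, 3) → (51/13, -3, -21/13)
T3 translate by (0, 6, -4): (-50/13, 3, -49/13) → (-50/13, 9, -101/13); (51/13, -3, -21/13) → (51/13, 3, -73/13)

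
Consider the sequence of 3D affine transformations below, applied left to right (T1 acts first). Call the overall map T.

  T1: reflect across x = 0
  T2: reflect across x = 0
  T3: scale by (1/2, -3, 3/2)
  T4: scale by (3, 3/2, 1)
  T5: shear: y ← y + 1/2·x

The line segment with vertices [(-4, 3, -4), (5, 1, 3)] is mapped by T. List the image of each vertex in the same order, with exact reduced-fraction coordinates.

image vertices: (-6, -33/2, -6), (15/2, -3/4, 9/2)

T1 reflect across x = 0: (-4, 3, -4) → (4, 3, -4); (5, 1, 3) → (-5, 1, 3)
T2 reflect across x = 0: (4, 3, -4) → (-4, 3, -4); (-5, 1, 3) → (5, 1, 3)
T3 scale by (1/2, -3, 3/2): (-4, 3, -4) → (-2, -9, -6); (5, 1, 3) → (5/2, -3, 9/2)
T4 scale by (3, 3/2, 1): (-2, -9, -6) → (-6, -27/2, -6); (5/2, -3, 9/2) → (15/2, -9/2, 9/2)
T5 shear: y ← y + 1/2·x: (-6, -27/2, -6) → (-6, -33/2, -6); (15/2, -9/2, 9/2) → (15/2, -3/4, 9/2)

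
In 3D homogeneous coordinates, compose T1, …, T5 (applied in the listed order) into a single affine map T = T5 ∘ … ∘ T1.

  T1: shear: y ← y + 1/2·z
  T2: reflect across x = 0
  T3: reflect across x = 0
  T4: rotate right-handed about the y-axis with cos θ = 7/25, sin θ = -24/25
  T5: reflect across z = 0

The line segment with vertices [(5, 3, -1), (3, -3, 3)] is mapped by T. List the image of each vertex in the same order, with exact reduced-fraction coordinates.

T1 shear: y ← y + 1/2·z: (5, 3, -1) → (5, 5/2, -1); (3, -3, 3) → (3, -3/2, 3)
T2 reflect across x = 0: (5, 5/2, -1) → (-5, 5/2, -1); (3, -3/2, 3) → (-3, -3/2, 3)
T3 reflect across x = 0: (-5, 5/2, -1) → (5, 5/2, -1); (-3, -3/2, 3) → (3, -3/2, 3)
T4 rotate right-handed about the y-axis with cos θ = 7/25, sin θ = -24/25: (5, 5/2, -1) → (59/25, 5/2, 113/25); (3, -3/2, 3) → (-51/25, -3/2, 93/25)
T5 reflect across z = 0: (59/25, 5/2, 113/25) → (59/25, 5/2, -113/25); (-51/25, -3/2, 93/25) → (-51/25, -3/2, -93/25)

image vertices: (59/25, 5/2, -113/25), (-51/25, -3/2, -93/25)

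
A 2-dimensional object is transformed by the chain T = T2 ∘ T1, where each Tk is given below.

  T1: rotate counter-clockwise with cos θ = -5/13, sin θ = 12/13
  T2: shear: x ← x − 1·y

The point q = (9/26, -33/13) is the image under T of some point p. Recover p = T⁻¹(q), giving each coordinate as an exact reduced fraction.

p = (-3/2, 3)

T1 = [-5/13 -12/13 0; 12/13 -5/13 0; 0 0 1]
T2·T1 = [-17/13 -7/13 0; 12/13 -5/13 0; 0 0 1]
det M = 1; M⁻¹ = [-5/13 7/13 0; -12/13 -17/13 0; 0 0 1]
M⁻¹ · (9/26, -33/13)ᵀ = (-3/2, 3)ᵀ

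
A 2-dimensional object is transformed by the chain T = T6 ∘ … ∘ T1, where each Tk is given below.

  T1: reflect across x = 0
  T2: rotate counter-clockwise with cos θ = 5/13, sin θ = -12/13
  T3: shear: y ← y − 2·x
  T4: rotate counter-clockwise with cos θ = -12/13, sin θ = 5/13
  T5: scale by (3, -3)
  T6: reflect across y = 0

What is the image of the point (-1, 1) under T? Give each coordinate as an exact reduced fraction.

T1 reflect across x = 0: (-1, 1) → (1, 1)
T2 rotate counter-clockwise with cos θ = 5/13, sin θ = -12/13: (1, 1) → (17/13, -7/13)
T3 shear: y ← y − 2·x: (17/13, -7/13) → (17/13, -41/13)
T4 rotate counter-clockwise with cos θ = -12/13, sin θ = 5/13: (17/13, -41/13) → (1/169, 577/169)
T5 scale by (3, -3): (1/169, 577/169) → (3/169, -1731/169)
T6 reflect across y = 0: (3/169, -1731/169) → (3/169, 1731/169)

T(p) = (3/169, 1731/169)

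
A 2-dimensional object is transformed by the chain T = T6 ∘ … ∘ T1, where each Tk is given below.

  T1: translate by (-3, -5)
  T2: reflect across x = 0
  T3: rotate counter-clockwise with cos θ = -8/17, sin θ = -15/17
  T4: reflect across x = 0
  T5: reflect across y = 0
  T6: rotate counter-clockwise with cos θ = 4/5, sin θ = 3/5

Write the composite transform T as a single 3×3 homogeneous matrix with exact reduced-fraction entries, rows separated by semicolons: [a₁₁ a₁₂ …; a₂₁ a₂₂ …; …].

T1 = [1 0 -3; 0 1 -5; 0 0 1]
T2·T1 = [-1 0 3; 0 1 -5; 0 0 1]
T3·…·T1 = [8/17 15/17 -99/17; 15/17 -8/17 -5/17; 0 0 1]
T4·…·T1 = [-8/17 -15/17 99/17; 15/17 -8/17 -5/17; 0 0 1]
T5·…·T1 = [-8/17 -15/17 99/17; -15/17 8/17 5/17; 0 0 1]
T6·…·T1 = [13/85 -84/85 381/85; -84/85 -13/85 317/85; 0 0 1]

T = [13/85 -84/85 381/85; -84/85 -13/85 317/85; 0 0 1]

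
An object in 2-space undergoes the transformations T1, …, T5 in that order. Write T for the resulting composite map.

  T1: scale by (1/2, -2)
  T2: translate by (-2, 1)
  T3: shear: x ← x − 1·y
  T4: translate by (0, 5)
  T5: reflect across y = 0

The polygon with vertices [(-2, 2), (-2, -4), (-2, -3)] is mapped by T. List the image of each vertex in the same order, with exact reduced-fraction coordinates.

T1 scale by (1/2, -2): (-2, 2) → (-1, -4); (-2, -4) → (-1, 8); (-2, -3) → (-1, 6)
T2 translate by (-2, 1): (-1, -4) → (-3, -3); (-1, 8) → (-3, 9); (-1, 6) → (-3, 7)
T3 shear: x ← x − 1·y: (-3, -3) → (0, -3); (-3, 9) → (-12, 9); (-3, 7) → (-10, 7)
T4 translate by (0, 5): (0, -3) → (0, 2); (-12, 9) → (-12, 14); (-10, 7) → (-10, 12)
T5 reflect across y = 0: (0, 2) → (0, -2); (-12, 14) → (-12, -14); (-10, 12) → (-10, -12)

image vertices: (0, -2), (-12, -14), (-10, -12)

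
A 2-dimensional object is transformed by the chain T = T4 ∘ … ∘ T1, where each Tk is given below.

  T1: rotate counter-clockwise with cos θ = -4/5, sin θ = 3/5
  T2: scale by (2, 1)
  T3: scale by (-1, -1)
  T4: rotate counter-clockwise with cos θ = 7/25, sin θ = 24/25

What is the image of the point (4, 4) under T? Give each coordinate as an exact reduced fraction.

T(p) = (296/125, 1372/125)

T1 rotate counter-clockwise with cos θ = -4/5, sin θ = 3/5: (4, 4) → (-28/5, -4/5)
T2 scale by (2, 1): (-28/5, -4/5) → (-56/5, -4/5)
T3 scale by (-1, -1): (-56/5, -4/5) → (56/5, 4/5)
T4 rotate counter-clockwise with cos θ = 7/25, sin θ = 24/25: (56/5, 4/5) → (296/125, 1372/125)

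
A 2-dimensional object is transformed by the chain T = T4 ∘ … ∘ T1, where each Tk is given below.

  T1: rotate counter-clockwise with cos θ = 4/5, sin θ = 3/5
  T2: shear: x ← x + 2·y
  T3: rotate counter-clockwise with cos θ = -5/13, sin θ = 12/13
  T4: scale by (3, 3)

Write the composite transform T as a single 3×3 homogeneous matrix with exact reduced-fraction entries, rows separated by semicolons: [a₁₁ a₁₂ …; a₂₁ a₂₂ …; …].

T1 = [4/5 -3/5 0; 3/5 4/5 0; 0 0 1]
T2·T1 = [2 1 0; 3/5 4/5 0; 0 0 1]
T3·…·T1 = [-86/65 -73/65 0; 21/13 8/13 0; 0 0 1]
T4·…·T1 = [-258/65 -219/65 0; 63/13 24/13 0; 0 0 1]

T = [-258/65 -219/65 0; 63/13 24/13 0; 0 0 1]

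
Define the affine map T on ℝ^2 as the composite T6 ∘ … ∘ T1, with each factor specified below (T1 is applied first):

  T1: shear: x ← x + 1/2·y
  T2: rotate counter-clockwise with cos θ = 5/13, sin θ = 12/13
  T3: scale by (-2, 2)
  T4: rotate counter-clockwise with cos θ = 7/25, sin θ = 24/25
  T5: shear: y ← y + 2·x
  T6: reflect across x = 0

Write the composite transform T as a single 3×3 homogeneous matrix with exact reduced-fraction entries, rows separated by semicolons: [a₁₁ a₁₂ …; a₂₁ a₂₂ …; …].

T1 = [1 1/2 0; 0 1 0; 0 0 1]
T2·T1 = [5/13 -19/26 0; 12/13 11/13 0; 0 0 1]
T3·…·T1 = [-10/13 19/13 0; 24/13 22/13 0; 0 0 1]
T4·…·T1 = [-646/325 -79/65 0; -72/325 122/65 0; 0 0 1]
T5·…·T1 = [-646/325 -79/65 0; -1364/325 -36/65 0; 0 0 1]
T6·…·T1 = [646/325 79/65 0; -1364/325 -36/65 0; 0 0 1]

T = [646/325 79/65 0; -1364/325 -36/65 0; 0 0 1]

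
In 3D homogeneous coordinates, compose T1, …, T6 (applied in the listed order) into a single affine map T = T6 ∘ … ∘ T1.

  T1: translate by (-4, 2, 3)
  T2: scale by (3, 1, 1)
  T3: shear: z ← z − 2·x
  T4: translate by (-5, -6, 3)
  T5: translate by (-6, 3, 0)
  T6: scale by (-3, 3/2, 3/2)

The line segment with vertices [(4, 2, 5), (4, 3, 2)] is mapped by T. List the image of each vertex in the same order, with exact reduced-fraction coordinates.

image vertices: (33, 3/2, 33/2), (33, 3, 12)

T1 translate by (-4, 2, 3): (4, 2, 5) → (0, 4, 8); (4, 3, 2) → (0, 5, 5)
T2 scale by (3, 1, 1): (0, 4, 8) → (0, 4, 8); (0, 5, 5) → (0, 5, 5)
T3 shear: z ← z − 2·x: (0, 4, 8) → (0, 4, 8); (0, 5, 5) → (0, 5, 5)
T4 translate by (-5, -6, 3): (0, 4, 8) → (-5, -2, 11); (0, 5, 5) → (-5, -1, 8)
T5 translate by (-6, 3, 0): (-5, -2, 11) → (-11, 1, 11); (-5, -1, 8) → (-11, 2, 8)
T6 scale by (-3, 3/2, 3/2): (-11, 1, 11) → (33, 3/2, 33/2); (-11, 2, 8) → (33, 3, 12)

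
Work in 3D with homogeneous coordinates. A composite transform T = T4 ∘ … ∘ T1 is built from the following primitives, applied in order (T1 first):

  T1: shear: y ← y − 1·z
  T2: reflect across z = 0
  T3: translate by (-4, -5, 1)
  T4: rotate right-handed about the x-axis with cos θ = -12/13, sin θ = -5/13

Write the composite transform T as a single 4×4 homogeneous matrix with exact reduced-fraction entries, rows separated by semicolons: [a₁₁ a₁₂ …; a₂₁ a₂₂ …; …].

T = [1 0 0 -4; 0 -12/13 7/13 5; 0 -5/13 17/13 1; 0 0 0 1]

T1 = [1 0 0 0; 0 1 -1 0; 0 0 1 0; 0 0 0 1]
T2·T1 = [1 0 0 0; 0 1 -1 0; 0 0 -1 0; 0 0 0 1]
T3·…·T1 = [1 0 0 -4; 0 1 -1 -5; 0 0 -1 1; 0 0 0 1]
T4·…·T1 = [1 0 0 -4; 0 -12/13 7/13 5; 0 -5/13 17/13 1; 0 0 0 1]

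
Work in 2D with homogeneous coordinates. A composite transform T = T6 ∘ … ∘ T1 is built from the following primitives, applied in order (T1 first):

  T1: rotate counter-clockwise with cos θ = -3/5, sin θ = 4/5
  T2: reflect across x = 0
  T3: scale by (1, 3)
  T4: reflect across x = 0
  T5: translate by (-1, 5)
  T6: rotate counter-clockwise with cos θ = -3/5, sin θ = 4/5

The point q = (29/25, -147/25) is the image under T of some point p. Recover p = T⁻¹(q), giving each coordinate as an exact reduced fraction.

p = (2, 4)

T1 = [-3/5 -4/5 0; 4/5 -3/5 0; 0 0 1]
T2·T1 = [3/5 4/5 0; 4/5 -3/5 0; 0 0 1]
T3·…·T1 = [3/5 4/5 0; 12/5 -9/5 0; 0 0 1]
T4·…·T1 = [-3/5 -4/5 0; 12/5 -9/5 0; 0 0 1]
T5·…·T1 = [-3/5 -4/5 -1; 12/5 -9/5 5; 0 0 1]
T6·…·T1 = [-39/25 48/25 -17/5; -48/25 11/25 -19/5; 0 0 1]
det M = 3; M⁻¹ = [11/75 -16/25 -29/15; 16/25 -13/25 1/5; 0 0 1]
M⁻¹ · (29/25, -147/25)ᵀ = (2, 4)ᵀ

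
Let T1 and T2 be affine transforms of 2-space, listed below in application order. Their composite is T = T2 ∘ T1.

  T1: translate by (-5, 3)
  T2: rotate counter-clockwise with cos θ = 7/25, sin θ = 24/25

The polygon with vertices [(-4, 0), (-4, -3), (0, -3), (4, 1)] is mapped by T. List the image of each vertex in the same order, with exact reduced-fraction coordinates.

image vertices: (-27/5, -39/5), (-63/25, -216/25), (-7/5, -24/5), (-103/25, 4/25)

T1 translate by (-5, 3): (-4, 0) → (-9, 3); (-4, -3) → (-9, 0); (0, -3) → (-5, 0); (4, 1) → (-1, 4)
T2 rotate counter-clockwise with cos θ = 7/25, sin θ = 24/25: (-9, 3) → (-27/5, -39/5); (-9, 0) → (-63/25, -216/25); (-5, 0) → (-7/5, -24/5); (-1, 4) → (-103/25, 4/25)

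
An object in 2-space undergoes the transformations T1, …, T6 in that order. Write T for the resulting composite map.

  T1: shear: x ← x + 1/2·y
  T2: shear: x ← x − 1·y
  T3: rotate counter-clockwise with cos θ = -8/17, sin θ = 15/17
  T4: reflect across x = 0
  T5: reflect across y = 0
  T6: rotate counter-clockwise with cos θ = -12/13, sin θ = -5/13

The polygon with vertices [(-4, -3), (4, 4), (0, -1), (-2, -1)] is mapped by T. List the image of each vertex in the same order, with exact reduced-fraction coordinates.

T1 shear: x ← x + 1/2·y: (-4, -3) → (-11/2, -3); (4, 4) → (6, 4); (0, -1) → (-1/2, -1); (-2, -1) → (-5/2, -1)
T2 shear: x ← x − 1·y: (-11/2, -3) → (-5/2, -3); (6, 4) → (2, 4); (-1/2, -1) → (1/2, -1); (-5/2, -1) → (-3/2, -1)
T3 rotate counter-clockwise with cos θ = -8/17, sin θ = 15/17: (-5/2, -3) → (65/17, -27/34); (2, 4) → (-76/17, -2/17); (1/2, -1) → (11/17, 31/34); (-3/2, -1) → (27/17, -29/34)
T4 reflect across x = 0: (65/17, -27/34) → (-65/17, -27/34); (-76/17, -2/17) → (76/17, -2/17); (11/17, 31/34) → (-11/17, 31/34); (27/17, -29/34) → (-27/17, -29/34)
T5 reflect across y = 0: (-65/17, -27/34) → (-65/17, 27/34); (76/17, -2/17) → (76/17, 2/17); (-11/17, 31/34) → (-11/17, -31/34); (-27/17, -29/34) → (-27/17, 29/34)
T6 rotate counter-clockwise with cos θ = -12/13, sin θ = -5/13: (-65/17, 27/34) → (1695/442, 163/221); (76/17, 2/17) → (-902/221, -404/221); (-11/17, -31/34) → (109/442, 241/221); (-27/17, 29/34) → (61/34, -3/17)

image vertices: (1695/442, 163/221), (-902/221, -404/221), (109/442, 241/221), (61/34, -3/17)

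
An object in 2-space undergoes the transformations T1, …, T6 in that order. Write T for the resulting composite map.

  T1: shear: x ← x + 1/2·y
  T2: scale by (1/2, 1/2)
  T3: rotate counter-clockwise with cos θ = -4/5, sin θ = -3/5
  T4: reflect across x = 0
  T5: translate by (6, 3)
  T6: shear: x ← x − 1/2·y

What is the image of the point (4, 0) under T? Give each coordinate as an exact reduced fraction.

T(p) = (67/10, 9/5)

T1 shear: x ← x + 1/2·y: (4, 0) → (4, 0)
T2 scale by (1/2, 1/2): (4, 0) → (2, 0)
T3 rotate counter-clockwise with cos θ = -4/5, sin θ = -3/5: (2, 0) → (-8/5, -6/5)
T4 reflect across x = 0: (-8/5, -6/5) → (8/5, -6/5)
T5 translate by (6, 3): (8/5, -6/5) → (38/5, 9/5)
T6 shear: x ← x − 1/2·y: (38/5, 9/5) → (67/10, 9/5)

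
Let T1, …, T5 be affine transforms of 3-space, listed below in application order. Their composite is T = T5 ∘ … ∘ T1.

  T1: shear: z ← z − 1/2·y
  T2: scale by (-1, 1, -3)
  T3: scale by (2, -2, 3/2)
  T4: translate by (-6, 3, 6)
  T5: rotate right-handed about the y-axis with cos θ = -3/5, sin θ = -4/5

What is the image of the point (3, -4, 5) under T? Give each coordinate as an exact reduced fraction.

T1 shear: z ← z − 1/2·y: (3, -4, 5) → (3, -4, 7)
T2 scale by (-1, 1, -3): (3, -4, 7) → (-3, -4, -21)
T3 scale by (2, -2, 3/2): (-3, -4, -21) → (-6, 8, -63/2)
T4 translate by (-6, 3, 6): (-6, 8, -63/2) → (-12, 11, -51/2)
T5 rotate right-handed about the y-axis with cos θ = -3/5, sin θ = -4/5: (-12, 11, -51/2) → (138/5, 11, 57/10)

T(p) = (138/5, 11, 57/10)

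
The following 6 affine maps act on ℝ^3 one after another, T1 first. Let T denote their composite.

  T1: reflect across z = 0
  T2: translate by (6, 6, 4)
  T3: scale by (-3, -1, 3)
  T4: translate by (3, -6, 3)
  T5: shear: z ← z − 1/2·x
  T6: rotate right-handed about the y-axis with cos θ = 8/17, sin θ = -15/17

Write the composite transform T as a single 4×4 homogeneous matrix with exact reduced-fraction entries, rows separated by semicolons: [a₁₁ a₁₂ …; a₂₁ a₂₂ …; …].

T1 = [1 0 0 0; 0 1 0 0; 0 0 -1 0; 0 0 0 1]
T2·T1 = [1 0 0 6; 0 1 0 6; 0 0 -1 4; 0 0 0 1]
T3·…·T1 = [-3 0 0 -18; 0 -1 0 -6; 0 0 -3 12; 0 0 0 1]
T4·…·T1 = [-3 0 0 -15; 0 -1 0 -12; 0 0 -3 15; 0 0 0 1]
T5·…·T1 = [-3 0 0 -15; 0 -1 0 -12; 3/2 0 -3 45/2; 0 0 0 1]
T6·…·T1 = [-93/34 0 45/17 -915/34; 0 -1 0 -12; -33/17 0 -24/17 -45/17; 0 0 0 1]

T = [-93/34 0 45/17 -915/34; 0 -1 0 -12; -33/17 0 -24/17 -45/17; 0 0 0 1]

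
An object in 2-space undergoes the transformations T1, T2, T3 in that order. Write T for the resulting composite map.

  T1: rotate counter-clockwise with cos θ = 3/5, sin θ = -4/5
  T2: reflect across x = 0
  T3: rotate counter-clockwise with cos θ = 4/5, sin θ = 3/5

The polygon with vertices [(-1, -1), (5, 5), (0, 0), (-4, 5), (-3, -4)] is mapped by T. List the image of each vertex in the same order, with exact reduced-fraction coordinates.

image vertices: (1, 1), (-5, -5), (0, 0), (-5, 4), (4, 3)

T1 rotate counter-clockwise with cos θ = 3/5, sin θ = -4/5: (-1, -1) → (-7/5, 1/5); (5, 5) → (7, -1); (0, 0) → (0, 0); (-4, 5) → (8/5, 31/5); (-3, -4) → (-5, 0)
T2 reflect across x = 0: (-7/5, 1/5) → (7/5, 1/5); (7, -1) → (-7, -1); (0, 0) → (0, 0); (8/5, 31/5) → (-8/5, 31/5); (-5, 0) → (5, 0)
T3 rotate counter-clockwise with cos θ = 4/5, sin θ = 3/5: (7/5, 1/5) → (1, 1); (-7, -1) → (-5, -5); (0, 0) → (0, 0); (-8/5, 31/5) → (-5, 4); (5, 0) → (4, 3)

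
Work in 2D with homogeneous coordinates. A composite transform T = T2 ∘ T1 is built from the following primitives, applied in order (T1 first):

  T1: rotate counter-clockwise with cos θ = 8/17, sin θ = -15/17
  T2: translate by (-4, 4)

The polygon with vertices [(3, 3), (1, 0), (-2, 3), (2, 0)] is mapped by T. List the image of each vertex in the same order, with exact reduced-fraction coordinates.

T1 rotate counter-clockwise with cos θ = 8/17, sin θ = -15/17: (3, 3) → (69/17, -21/17); (1, 0) → (8/17, -15/17); (-2, 3) → (29/17, 54/17); (2, 0) → (16/17, -30/17)
T2 translate by (-4, 4): (69/17, -21/17) → (1/17, 47/17); (8/17, -15/17) → (-60/17, 53/17); (29/17, 54/17) → (-39/17, 122/17); (16/17, -30/17) → (-52/17, 38/17)

image vertices: (1/17, 47/17), (-60/17, 53/17), (-39/17, 122/17), (-52/17, 38/17)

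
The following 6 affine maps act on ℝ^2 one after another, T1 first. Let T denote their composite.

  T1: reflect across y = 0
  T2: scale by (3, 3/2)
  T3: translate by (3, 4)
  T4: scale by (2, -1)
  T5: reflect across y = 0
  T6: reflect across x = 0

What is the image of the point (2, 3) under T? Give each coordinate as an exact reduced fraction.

T(p) = (-18, -1/2)

T1 reflect across y = 0: (2, 3) → (2, -3)
T2 scale by (3, 3/2): (2, -3) → (6, -9/2)
T3 translate by (3, 4): (6, -9/2) → (9, -1/2)
T4 scale by (2, -1): (9, -1/2) → (18, 1/2)
T5 reflect across y = 0: (18, 1/2) → (18, -1/2)
T6 reflect across x = 0: (18, -1/2) → (-18, -1/2)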